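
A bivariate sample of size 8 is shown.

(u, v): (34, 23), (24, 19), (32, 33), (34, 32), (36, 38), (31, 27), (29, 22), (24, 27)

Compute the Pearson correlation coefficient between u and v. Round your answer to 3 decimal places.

0.655

n = 8, Σu = 244, Σv = 221, Σu² = 7586, Σv² = 6389, Σuv = 6873
nΣuv − ΣuΣv = 54984 − 53924 = 1060
nΣu² − (Σu)² = 60688 − 59536 = 1152; nΣv² − (Σv)² = 51112 − 48841 = 2271
r = 1060 / √(1152 × 2271) = 1060 / 1617.4647 ≈ 0.655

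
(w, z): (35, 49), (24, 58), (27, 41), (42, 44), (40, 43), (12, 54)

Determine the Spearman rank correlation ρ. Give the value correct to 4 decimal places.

Rank w: 4, 2, 3, 6, 5, 1
Rank z: 4, 6, 1, 3, 2, 5
d = rank(w) − rank(z): 0, -4, 2, 3, 3, -4; Σd² = 54
ρ = 1 − 6Σd² / [n(n²−1)] = 1 − 6×54 / (6×35) = 1 − 324/210 ≈ -0.5429

-0.5429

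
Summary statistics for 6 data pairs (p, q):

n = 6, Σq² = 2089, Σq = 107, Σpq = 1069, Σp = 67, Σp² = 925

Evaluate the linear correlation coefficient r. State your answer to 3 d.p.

-0.704

r = (nΣpq − ΣpΣq) / √[(nΣp² − (Σp)²)(nΣq² − (Σq)²)]
Numerator: 6×1069 − 67×107 = -755
Denominator: √[(5550 − 4489)(12534 − 11449)] = √[1061 × 1085] = 1072.9329
r = -755 / 1072.9329 ≈ -0.704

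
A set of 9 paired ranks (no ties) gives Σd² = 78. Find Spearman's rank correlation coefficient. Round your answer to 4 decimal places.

0.3500

ρ = 1 − 6Σd² / [n(n²−1)] = 1 − 6×78 / (9×80)
  = 1 − 468/720 = 1 − 0.65000 ≈ 0.3500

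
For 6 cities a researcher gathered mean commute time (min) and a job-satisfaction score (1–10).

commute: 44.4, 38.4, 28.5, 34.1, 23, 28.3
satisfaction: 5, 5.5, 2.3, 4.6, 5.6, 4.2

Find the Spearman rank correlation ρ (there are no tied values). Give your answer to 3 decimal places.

0.029

Rank commute: 6, 5, 3, 4, 1, 2
Rank satisfaction: 4, 5, 1, 3, 6, 2
d = rank(commute) − rank(satisfaction): 2, 0, 2, 1, -5, 0; Σd² = 34
ρ = 1 − 6Σd² / [n(n²−1)] = 1 − 6×34 / (6×35) = 1 − 204/210 ≈ 0.029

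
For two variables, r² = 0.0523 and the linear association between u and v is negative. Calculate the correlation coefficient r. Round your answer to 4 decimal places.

-0.2287

|r| = √0.0523 = 0.2287
The association is negative, so r = −0.2287.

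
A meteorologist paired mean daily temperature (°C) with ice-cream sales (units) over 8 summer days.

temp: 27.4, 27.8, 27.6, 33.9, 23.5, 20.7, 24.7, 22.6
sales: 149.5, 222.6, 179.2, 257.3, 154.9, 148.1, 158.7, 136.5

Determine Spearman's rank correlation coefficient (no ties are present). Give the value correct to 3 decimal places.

Rank temp: 5, 7, 6, 8, 3, 1, 4, 2
Rank sales: 3, 7, 6, 8, 4, 2, 5, 1
d = rank(temp) − rank(sales): 2, 0, 0, 0, -1, -1, -1, 1; Σd² = 8
ρ = 1 − 6Σd² / [n(n²−1)] = 1 − 6×8 / (8×63) = 1 − 48/504 ≈ 0.905

0.905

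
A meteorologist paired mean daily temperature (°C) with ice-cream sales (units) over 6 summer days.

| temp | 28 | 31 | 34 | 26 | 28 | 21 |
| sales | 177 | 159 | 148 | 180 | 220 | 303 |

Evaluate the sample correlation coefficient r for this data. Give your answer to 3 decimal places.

-0.883

n = 6, Σx = 168, Σy = 1187, Σx² = 4802, Σy² = 251123, Σxy = 32120
nΣxy − ΣxΣy = 192720 − 199416 = -6696
nΣx² − (Σx)² = 28812 − 28224 = 588; nΣy² − (Σy)² = 1506738 − 1408969 = 97769
r = -6696 / √(588 × 97769) = -6696 / 7582.0955 ≈ -0.883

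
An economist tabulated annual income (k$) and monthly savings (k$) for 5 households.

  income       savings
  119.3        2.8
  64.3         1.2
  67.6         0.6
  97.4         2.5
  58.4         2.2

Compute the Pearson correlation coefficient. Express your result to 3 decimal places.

0.693

n = 5, Σx = 407, Σy = 9.3, Σx² = 35834.06, Σy² = 20.73, Σxy = 823.74
nΣxy − ΣxΣy = 4118.7 − 3785.1 = 333.6
nΣx² − (Σx)² = 179170.3 − 165649 = 13521.3; nΣy² − (Σy)² = 103.65 − 86.49 = 17.16
r = 333.6 / √(13521.3 × 17.16) = 333.6 / 481.6903 ≈ 0.693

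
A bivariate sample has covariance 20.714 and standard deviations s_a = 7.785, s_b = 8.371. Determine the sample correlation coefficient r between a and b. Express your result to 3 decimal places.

r = Cov(a,b) / (s_a · s_b) = 20.714 / (7.785 × 8.371)
  = 20.714 / 65.1682 ≈ 0.318

0.318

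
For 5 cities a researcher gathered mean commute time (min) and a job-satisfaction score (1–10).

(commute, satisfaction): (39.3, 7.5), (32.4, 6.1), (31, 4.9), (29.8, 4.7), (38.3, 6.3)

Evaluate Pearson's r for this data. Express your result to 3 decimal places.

0.903

n = 5, Σx = 170.8, Σy = 29.5, Σx² = 5910.18, Σy² = 179.25, Σxy = 1025.64
nΣxy − ΣxΣy = 5128.2 − 5038.6 = 89.6
nΣx² − (Σx)² = 29550.9 − 29172.64 = 378.26; nΣy² − (Σy)² = 896.25 − 870.25 = 26
r = 89.6 / √(378.26 × 26) = 89.6 / 99.1704 ≈ 0.903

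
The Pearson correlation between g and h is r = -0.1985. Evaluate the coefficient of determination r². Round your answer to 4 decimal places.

0.0394

r² = (-0.1985)² = 0.0394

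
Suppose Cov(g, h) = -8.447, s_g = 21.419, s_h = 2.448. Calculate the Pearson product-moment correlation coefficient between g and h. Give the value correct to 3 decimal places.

r = Cov(g,h) / (s_g · s_h) = -8.447 / (21.419 × 2.448)
  = -8.447 / 52.4337 ≈ -0.161

-0.161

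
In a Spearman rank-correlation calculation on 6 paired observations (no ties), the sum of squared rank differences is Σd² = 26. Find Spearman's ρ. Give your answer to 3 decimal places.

0.257

ρ = 1 − 6Σd² / [n(n²−1)] = 1 − 6×26 / (6×35)
  = 1 − 156/210 = 1 − 0.7429 ≈ 0.257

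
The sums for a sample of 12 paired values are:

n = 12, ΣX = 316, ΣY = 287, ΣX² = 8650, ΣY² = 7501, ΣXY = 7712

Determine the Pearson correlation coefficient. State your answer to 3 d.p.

r = (nΣXY − ΣXΣY) / √[(nΣX² − (ΣX)²)(nΣY² − (ΣY)²)]
Numerator: 12×7712 − 316×287 = 1852
Denominator: √[(103800 − 99856)(90012 − 82369)] = √[3944 × 7643] = 5490.3545
r = 1852 / 5490.3545 ≈ 0.337

0.337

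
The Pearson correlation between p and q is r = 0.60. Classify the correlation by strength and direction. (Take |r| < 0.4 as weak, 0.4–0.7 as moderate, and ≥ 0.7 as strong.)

moderate positive

r = 0.60 > 0 so the relationship is positive.
|r| = 0.60, which falls in the moderate range.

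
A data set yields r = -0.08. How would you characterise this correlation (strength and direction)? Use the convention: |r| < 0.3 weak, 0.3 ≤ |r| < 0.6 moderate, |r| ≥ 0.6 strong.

weak negative

r = -0.08 < 0 so the relationship is negative.
|r| = 0.08, which falls in the weak range.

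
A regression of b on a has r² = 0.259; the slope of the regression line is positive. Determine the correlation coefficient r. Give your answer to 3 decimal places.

0.509

|r| = √0.259 = 0.509
The association is positive, so r = 0.509.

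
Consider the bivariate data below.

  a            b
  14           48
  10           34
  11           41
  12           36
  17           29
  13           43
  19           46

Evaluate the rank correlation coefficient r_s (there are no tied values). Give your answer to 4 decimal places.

Rank a: 5, 1, 2, 3, 6, 4, 7
Rank b: 7, 2, 4, 3, 1, 5, 6
d = rank(a) − rank(b): -2, -1, -2, 0, 5, -1, 1; Σd² = 36
ρ = 1 − 6Σd² / [n(n²−1)] = 1 − 6×36 / (7×48) = 1 − 216/336 ≈ 0.3571

0.3571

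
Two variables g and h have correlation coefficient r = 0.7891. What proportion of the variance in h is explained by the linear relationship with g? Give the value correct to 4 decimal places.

0.6227

r² = (0.7891)² = 0.6227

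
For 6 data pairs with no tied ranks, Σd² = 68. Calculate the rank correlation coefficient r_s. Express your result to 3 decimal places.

ρ = 1 − 6Σd² / [n(n²−1)] = 1 − 6×68 / (6×35)
  = 1 − 408/210 = 1 − 1.9429 ≈ -0.943

-0.943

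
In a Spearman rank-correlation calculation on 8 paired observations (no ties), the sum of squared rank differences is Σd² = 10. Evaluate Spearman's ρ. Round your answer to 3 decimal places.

0.881

ρ = 1 − 6Σd² / [n(n²−1)] = 1 − 6×10 / (8×63)
  = 1 − 60/504 = 1 − 0.1190 ≈ 0.881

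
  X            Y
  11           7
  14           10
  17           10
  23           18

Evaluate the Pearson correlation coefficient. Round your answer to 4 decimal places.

0.9620

n = 4, ΣX = 65, ΣY = 45, ΣX² = 1135, ΣY² = 573, ΣXY = 801
nΣXY − ΣXΣY = 3204 − 2925 = 279
nΣX² − (ΣX)² = 4540 − 4225 = 315; nΣY² − (ΣY)² = 2292 − 2025 = 267
r = 279 / √(315 × 267) = 279 / 290.0086 ≈ 0.9620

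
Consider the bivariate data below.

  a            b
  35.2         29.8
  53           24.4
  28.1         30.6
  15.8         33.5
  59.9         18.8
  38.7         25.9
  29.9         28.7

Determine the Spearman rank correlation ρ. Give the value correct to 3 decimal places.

Rank a: 4, 6, 2, 1, 7, 5, 3
Rank b: 5, 2, 6, 7, 1, 3, 4
d = rank(a) − rank(b): -1, 4, -4, -6, 6, 2, -1; Σd² = 110
ρ = 1 − 6Σd² / [n(n²−1)] = 1 − 6×110 / (7×48) = 1 − 660/336 ≈ -0.964

-0.964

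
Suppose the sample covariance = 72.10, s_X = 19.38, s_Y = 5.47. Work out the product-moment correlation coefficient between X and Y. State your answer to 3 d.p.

r = Cov(X,Y) / (s_X · s_Y) = 72.10 / (19.38 × 5.47)
  = 72.10 / 106.0086 ≈ 0.680

0.680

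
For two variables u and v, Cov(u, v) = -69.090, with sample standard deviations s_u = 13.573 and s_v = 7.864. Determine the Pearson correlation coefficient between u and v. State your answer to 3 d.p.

r = Cov(u,v) / (s_u · s_v) = -69.090 / (13.573 × 7.864)
  = -69.090 / 106.7381 ≈ -0.647

-0.647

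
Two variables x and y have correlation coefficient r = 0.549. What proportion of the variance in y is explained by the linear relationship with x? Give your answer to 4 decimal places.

r² = (0.549)² = 0.3014

0.3014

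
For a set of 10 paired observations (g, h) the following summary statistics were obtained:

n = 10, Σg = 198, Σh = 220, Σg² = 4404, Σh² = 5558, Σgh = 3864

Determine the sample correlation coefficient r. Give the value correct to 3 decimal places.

r = (nΣgh − ΣgΣh) / √[(nΣg² − (Σg)²)(nΣh² − (Σh)²)]
Numerator: 10×3864 − 198×220 = -4920
Denominator: √[(44040 − 39204)(55580 − 48400)] = √[4836 × 7180] = 5892.5784
r = -4920 / 5892.5784 ≈ -0.835

-0.835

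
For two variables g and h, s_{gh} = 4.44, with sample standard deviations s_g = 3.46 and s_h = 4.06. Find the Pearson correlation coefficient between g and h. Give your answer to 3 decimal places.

0.316

r = Cov(g,h) / (s_g · s_h) = 4.44 / (3.46 × 4.06)
  = 4.44 / 14.0476 ≈ 0.316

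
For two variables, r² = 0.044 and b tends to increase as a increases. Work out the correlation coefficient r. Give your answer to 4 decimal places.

0.2098

|r| = √0.044 = 0.2098
The association is positive, so r = 0.2098.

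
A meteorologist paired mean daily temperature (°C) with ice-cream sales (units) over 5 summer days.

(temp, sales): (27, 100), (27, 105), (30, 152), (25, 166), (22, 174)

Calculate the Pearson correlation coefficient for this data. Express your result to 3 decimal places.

n = 5, Σx = 131, Σy = 697, Σx² = 3467, Σy² = 101961, Σxy = 18073
nΣxy − ΣxΣy = 90365 − 91307 = -942
nΣx² − (Σx)² = 17335 − 17161 = 174; nΣy² − (Σy)² = 509805 − 485809 = 23996
r = -942 / √(174 × 23996) = -942 / 2043.3561 ≈ -0.461

-0.461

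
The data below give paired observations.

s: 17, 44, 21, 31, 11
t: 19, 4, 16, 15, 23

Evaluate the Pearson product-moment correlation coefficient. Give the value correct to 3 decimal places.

-0.969

n = 5, Σs = 124, Σt = 77, Σs² = 3748, Σt² = 1387, Σst = 1553
nΣst − ΣsΣt = 7765 − 9548 = -1783
nΣs² − (Σs)² = 18740 − 15376 = 3364; nΣt² − (Σt)² = 6935 − 5929 = 1006
r = -1783 / √(3364 × 1006) = -1783 / 1839.6152 ≈ -0.969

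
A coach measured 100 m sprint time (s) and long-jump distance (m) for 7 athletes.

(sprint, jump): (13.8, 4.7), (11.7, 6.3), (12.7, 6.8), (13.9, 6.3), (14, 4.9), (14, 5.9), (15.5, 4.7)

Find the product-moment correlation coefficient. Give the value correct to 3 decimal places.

n = 7, Σx = 95.6, Σy = 39.6, Σx² = 1314.08, Σy² = 228.62, Σxy = 536.55
nΣxy − ΣxΣy = 3755.85 − 3785.76 = -29.91
nΣx² − (Σx)² = 9198.56 − 9139.36 = 59.2; nΣy² − (Σy)² = 1600.34 − 1568.16 = 32.18
r = -29.91 / √(59.2 × 32.18) = -29.91 / 43.6469 ≈ -0.685

-0.685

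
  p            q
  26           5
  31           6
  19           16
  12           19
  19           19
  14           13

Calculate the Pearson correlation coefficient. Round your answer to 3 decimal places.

-0.812

n = 6, Σp = 121, Σq = 78, Σp² = 2699, Σq² = 1208, Σpq = 1391
nΣpq − ΣpΣq = 8346 − 9438 = -1092
nΣp² − (Σp)² = 16194 − 14641 = 1553; nΣq² − (Σq)² = 7248 − 6084 = 1164
r = -1092 / √(1553 × 1164) = -1092 / 1344.5044 ≈ -0.812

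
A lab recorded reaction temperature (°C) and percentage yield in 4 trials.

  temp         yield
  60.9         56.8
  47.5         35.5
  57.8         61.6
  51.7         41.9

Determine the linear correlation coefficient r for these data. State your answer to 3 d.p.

0.929

n = 4, Σx = 217.9, Σy = 195.8, Σx² = 11978.79, Σy² = 10036.66, Σxy = 10872.08
nΣxy − ΣxΣy = 43488.32 − 42664.82 = 823.5
nΣx² − (Σx)² = 47915.16 − 47480.41 = 434.75; nΣy² − (Σy)² = 40146.64 − 38337.64 = 1809
r = 823.5 / √(434.75 × 1809) = 823.5 / 886.8274 ≈ 0.929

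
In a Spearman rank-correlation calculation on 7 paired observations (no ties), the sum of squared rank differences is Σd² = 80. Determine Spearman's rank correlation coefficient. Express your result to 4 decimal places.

-0.4286

ρ = 1 − 6Σd² / [n(n²−1)] = 1 − 6×80 / (7×48)
  = 1 − 480/336 = 1 − 1.42857 ≈ -0.4286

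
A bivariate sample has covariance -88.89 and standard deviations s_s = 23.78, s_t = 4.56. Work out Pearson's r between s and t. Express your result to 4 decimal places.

r = Cov(s,t) / (s_s · s_t) = -88.89 / (23.78 × 4.56)
  = -88.89 / 108.4368 ≈ -0.8197

-0.8197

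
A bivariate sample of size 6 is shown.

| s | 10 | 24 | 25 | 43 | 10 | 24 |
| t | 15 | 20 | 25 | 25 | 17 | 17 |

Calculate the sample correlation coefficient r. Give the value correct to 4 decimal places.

n = 6, Σs = 136, Σt = 119, Σs² = 3826, Σt² = 2453, Σst = 2908
nΣst − ΣsΣt = 17448 − 16184 = 1264
nΣs² − (Σs)² = 22956 − 18496 = 4460; nΣt² − (Σt)² = 14718 − 14161 = 557
r = 1264 / √(4460 × 557) = 1264 / 1576.1409 ≈ 0.8020

0.8020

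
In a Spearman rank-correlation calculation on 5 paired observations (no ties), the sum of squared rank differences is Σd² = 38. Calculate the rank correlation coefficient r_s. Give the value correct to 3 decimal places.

ρ = 1 − 6Σd² / [n(n²−1)] = 1 − 6×38 / (5×24)
  = 1 − 228/120 = 1 − 1.9000 ≈ -0.900

-0.900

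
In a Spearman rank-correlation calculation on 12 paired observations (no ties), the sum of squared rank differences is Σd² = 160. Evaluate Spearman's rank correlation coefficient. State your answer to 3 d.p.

ρ = 1 − 6Σd² / [n(n²−1)] = 1 − 6×160 / (12×143)
  = 1 − 960/1716 = 1 − 0.5594 ≈ 0.441

0.441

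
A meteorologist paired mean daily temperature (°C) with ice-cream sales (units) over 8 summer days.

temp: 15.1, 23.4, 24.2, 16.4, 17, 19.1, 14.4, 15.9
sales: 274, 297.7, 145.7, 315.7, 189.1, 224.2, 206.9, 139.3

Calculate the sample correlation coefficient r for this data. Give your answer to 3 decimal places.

-0.060

n = 8, Σx = 145.5, Σy = 1792.6, Σx² = 2744.15, Σy² = 432832.82, Σxy = 32498.15
nΣxy − ΣxΣy = 259985.2 − 260823.3 = -838.1
nΣx² − (Σx)² = 21953.2 − 21170.25 = 782.95; nΣy² − (Σy)² = 3462662.56 − 3213414.76 = 249247.8
r = -838.1 / √(782.95 × 249247.8) = -838.1 / 13969.5585 ≈ -0.060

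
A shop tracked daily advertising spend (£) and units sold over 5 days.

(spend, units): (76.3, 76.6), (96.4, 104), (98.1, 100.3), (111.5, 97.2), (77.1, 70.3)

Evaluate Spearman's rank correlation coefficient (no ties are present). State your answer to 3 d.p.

0.500

Rank spend: 1, 3, 4, 5, 2
Rank units: 2, 5, 4, 3, 1
d = rank(spend) − rank(units): -1, -2, 0, 2, 1; Σd² = 10
ρ = 1 − 6Σd² / [n(n²−1)] = 1 − 6×10 / (5×24) = 1 − 60/120 ≈ 0.500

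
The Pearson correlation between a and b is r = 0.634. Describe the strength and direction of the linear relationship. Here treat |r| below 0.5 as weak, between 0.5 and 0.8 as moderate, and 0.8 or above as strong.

r = 0.634 > 0 so the relationship is positive.
|r| = 0.634, which falls in the moderate range.

moderate positive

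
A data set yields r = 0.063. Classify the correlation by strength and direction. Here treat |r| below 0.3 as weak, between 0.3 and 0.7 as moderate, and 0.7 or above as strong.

r = 0.063 > 0 so the relationship is positive.
|r| = 0.063, which falls in the weak range.

weak positive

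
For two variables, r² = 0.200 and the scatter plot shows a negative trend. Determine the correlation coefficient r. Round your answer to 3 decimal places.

-0.447

|r| = √0.200 = 0.447
The association is negative, so r = −0.447.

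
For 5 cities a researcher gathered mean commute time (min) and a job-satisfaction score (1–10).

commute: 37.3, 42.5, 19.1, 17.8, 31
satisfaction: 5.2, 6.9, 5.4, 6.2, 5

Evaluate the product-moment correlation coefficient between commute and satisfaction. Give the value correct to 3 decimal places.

n = 5, Σx = 147.7, Σy = 28.7, Σx² = 4840.19, Σy² = 167.25, Σxy = 855.71
nΣxy − ΣxΣy = 4278.55 − 4238.99 = 39.56
nΣx² − (Σx)² = 24200.95 − 21815.29 = 2385.66; nΣy² − (Σy)² = 836.25 − 823.69 = 12.56
r = 39.56 / √(2385.66 × 12.56) = 39.56 / 173.1008 ≈ 0.229

0.229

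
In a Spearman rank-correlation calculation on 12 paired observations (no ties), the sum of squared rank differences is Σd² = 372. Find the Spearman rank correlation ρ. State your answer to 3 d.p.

-0.301

ρ = 1 − 6Σd² / [n(n²−1)] = 1 − 6×372 / (12×143)
  = 1 − 2232/1716 = 1 − 1.3007 ≈ -0.301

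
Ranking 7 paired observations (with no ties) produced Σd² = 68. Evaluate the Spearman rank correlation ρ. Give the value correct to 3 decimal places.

-0.214

ρ = 1 − 6Σd² / [n(n²−1)] = 1 − 6×68 / (7×48)
  = 1 − 408/336 = 1 − 1.2143 ≈ -0.214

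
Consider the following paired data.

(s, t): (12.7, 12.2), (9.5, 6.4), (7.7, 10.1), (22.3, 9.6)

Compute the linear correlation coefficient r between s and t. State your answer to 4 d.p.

n = 4, Σs = 52.2, Σt = 38.3, Σs² = 808.12, Σt² = 383.97, Σst = 507.59
nΣst − ΣsΣt = 2030.36 − 1999.26 = 31.1
nΣs² − (Σs)² = 3232.48 − 2724.84 = 507.64; nΣt² − (Σt)² = 1535.88 − 1466.89 = 68.99
r = 31.1 / √(507.64 × 68.99) = 31.1 / 187.1419 ≈ 0.1662

0.1662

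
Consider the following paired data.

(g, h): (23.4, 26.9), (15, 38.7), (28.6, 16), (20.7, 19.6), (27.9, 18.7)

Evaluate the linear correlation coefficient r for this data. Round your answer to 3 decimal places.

n = 5, Σg = 115.6, Σh = 119.9, Σg² = 2797.42, Σh² = 3211.15, Σgh = 2595.01
nΣgh − ΣgΣh = 12975.05 − 13860.44 = -885.39
nΣg² − (Σg)² = 13987.1 − 13363.36 = 623.74; nΣh² − (Σh)² = 16055.75 − 14376.01 = 1679.74
r = -885.39 / √(623.74 × 1679.74) = -885.39 / 1023.5824 ≈ -0.865

-0.865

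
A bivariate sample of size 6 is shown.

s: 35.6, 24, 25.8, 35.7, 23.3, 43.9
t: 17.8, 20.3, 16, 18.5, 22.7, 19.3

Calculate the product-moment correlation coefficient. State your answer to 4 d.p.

-0.2767

n = 6, Σs = 188.3, Σt = 114.6, Σs² = 6253.59, Σt² = 2214.96, Σst = 3570.31
nΣst − ΣsΣt = 21421.86 − 21579.18 = -157.32
nΣs² − (Σs)² = 37521.54 − 35456.89 = 2064.65; nΣt² − (Σt)² = 13289.76 − 13133.16 = 156.6
r = -157.32 / √(2064.65 × 156.6) = -157.32 / 568.6160 ≈ -0.2767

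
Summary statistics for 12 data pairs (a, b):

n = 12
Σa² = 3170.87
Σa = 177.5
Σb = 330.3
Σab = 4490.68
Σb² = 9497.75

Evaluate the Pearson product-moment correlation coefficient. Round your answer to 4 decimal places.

r = (nΣab − ΣaΣb) / √[(nΣa² − (Σa)²)(nΣb² − (Σb)²)]
Numerator: 12×4490.68 − 177.5×330.3 = -4740.09
Denominator: √[(38050.44 − 31506.25)(113973 − 109098.09)] = √[6544.19 × 4874.91] = 5648.2154
r = -4740.09 / 5648.2154 ≈ -0.8392

-0.8392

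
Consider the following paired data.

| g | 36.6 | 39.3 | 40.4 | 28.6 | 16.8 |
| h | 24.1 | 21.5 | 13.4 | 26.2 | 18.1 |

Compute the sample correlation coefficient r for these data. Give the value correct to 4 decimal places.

n = 5, Σg = 161.7, Σh = 103.3, Σg² = 5616.41, Σh² = 2236.67, Σgh = 3321.77
nΣgh − ΣgΣh = 16608.85 − 16703.61 = -94.76
nΣg² − (Σg)² = 28082.05 − 26146.89 = 1935.16; nΣh² − (Σh)² = 11183.35 − 10670.89 = 512.46
r = -94.76 / √(1935.16 × 512.46) = -94.76 / 995.8374 ≈ -0.0952

-0.0952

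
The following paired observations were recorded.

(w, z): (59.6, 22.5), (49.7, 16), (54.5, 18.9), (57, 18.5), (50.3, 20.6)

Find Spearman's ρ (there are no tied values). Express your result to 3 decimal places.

0.600

Rank w: 5, 1, 3, 4, 2
Rank z: 5, 1, 3, 2, 4
d = rank(w) − rank(z): 0, 0, 0, 2, -2; Σd² = 8
ρ = 1 − 6Σd² / [n(n²−1)] = 1 − 6×8 / (5×24) = 1 − 48/120 ≈ 0.600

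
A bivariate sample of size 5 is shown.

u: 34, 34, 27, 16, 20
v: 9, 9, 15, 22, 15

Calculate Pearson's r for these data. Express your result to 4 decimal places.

n = 5, Σu = 131, Σv = 70, Σu² = 3697, Σv² = 1096, Σuv = 1669
nΣuv − ΣuΣv = 8345 − 9170 = -825
nΣu² − (Σu)² = 18485 − 17161 = 1324; nΣv² − (Σv)² = 5480 − 4900 = 580
r = -825 / √(1324 × 580) = -825 / 876.3104 ≈ -0.9414

-0.9414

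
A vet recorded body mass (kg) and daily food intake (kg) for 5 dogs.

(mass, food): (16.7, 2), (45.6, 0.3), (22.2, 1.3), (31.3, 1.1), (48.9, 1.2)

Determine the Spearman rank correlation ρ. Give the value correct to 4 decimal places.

-0.7000

Rank mass: 1, 4, 2, 3, 5
Rank food: 5, 1, 4, 2, 3
d = rank(mass) − rank(food): -4, 3, -2, 1, 2; Σd² = 34
ρ = 1 − 6Σd² / [n(n²−1)] = 1 − 6×34 / (5×24) = 1 − 204/120 ≈ -0.7000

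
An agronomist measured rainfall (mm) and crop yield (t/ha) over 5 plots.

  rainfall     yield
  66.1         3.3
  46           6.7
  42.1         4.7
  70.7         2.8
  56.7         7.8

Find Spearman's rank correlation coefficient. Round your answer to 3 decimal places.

Rank rainfall: 4, 2, 1, 5, 3
Rank yield: 2, 4, 3, 1, 5
d = rank(rainfall) − rank(yield): 2, -2, -2, 4, -2; Σd² = 32
ρ = 1 − 6Σd² / [n(n²−1)] = 1 − 6×32 / (5×24) = 1 − 192/120 ≈ -0.600

-0.600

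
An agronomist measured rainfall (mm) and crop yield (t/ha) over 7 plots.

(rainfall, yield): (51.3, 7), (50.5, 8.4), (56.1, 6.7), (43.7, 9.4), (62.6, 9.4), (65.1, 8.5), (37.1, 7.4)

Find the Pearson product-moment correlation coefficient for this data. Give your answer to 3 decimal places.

n = 7, Σx = 366.4, Σy = 56.8, Σx² = 19772.02, Σy² = 468.18, Σxy = 2986.28
nΣxy − ΣxΣy = 20903.96 − 20811.52 = 92.44
nΣx² − (Σx)² = 138404.14 − 134248.96 = 4155.18; nΣy² − (Σy)² = 3277.26 − 3226.24 = 51.02
r = 92.44 / √(4155.18 × 51.02) = 92.44 / 460.4316 ≈ 0.201

0.201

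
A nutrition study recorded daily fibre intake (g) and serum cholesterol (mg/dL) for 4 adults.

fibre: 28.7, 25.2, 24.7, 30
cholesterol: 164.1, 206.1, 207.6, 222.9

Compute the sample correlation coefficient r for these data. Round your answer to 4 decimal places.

-0.1061

n = 4, Σx = 108.6, Σy = 800.7, Σx² = 2968.82, Σy² = 162188.19, Σxy = 21718.11
nΣxy − ΣxΣy = 86872.44 − 86956.02 = -83.58
nΣx² − (Σx)² = 11875.28 − 11793.96 = 81.32; nΣy² − (Σy)² = 648752.76 − 641120.49 = 7632.27
r = -83.58 / √(81.32 × 7632.27) = -83.58 / 787.8174 ≈ -0.1061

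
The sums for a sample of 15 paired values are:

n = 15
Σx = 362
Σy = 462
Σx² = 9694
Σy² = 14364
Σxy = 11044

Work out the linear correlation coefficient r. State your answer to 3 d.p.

r = (nΣxy − ΣxΣy) / √[(nΣx² − (Σx)²)(nΣy² − (Σy)²)]
Numerator: 15×11044 − 362×462 = -1584
Denominator: √[(145410 − 131044)(215460 − 213444)] = √[14366 × 2016] = 5381.6221
r = -1584 / 5381.6221 ≈ -0.294

-0.294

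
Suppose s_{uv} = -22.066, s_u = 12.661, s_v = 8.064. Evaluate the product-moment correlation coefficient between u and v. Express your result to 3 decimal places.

-0.216

r = Cov(u,v) / (s_u · s_v) = -22.066 / (12.661 × 8.064)
  = -22.066 / 102.0983 ≈ -0.216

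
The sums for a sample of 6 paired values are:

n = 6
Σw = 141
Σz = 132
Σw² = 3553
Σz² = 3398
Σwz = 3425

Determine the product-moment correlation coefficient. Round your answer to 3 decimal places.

0.939

r = (nΣwz − ΣwΣz) / √[(nΣw² − (Σw)²)(nΣz² − (Σz)²)]
Numerator: 6×3425 − 141×132 = 1938
Denominator: √[(21318 − 19881)(20388 − 17424)] = √[1437 × 2964] = 2063.7994
r = 1938 / 2063.7994 ≈ 0.939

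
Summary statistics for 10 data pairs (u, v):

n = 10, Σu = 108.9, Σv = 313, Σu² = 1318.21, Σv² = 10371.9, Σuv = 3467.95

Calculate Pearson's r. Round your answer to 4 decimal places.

0.2153

r = (nΣuv − ΣuΣv) / √[(nΣu² − (Σu)²)(nΣv² − (Σv)²)]
Numerator: 10×3467.95 − 108.9×313 = 593.8
Denominator: √[(13182.1 − 11859.21)(103719 − 97969)] = √[1322.89 × 5750] = 2758.0097
r = 593.8 / 2758.0097 ≈ 0.2153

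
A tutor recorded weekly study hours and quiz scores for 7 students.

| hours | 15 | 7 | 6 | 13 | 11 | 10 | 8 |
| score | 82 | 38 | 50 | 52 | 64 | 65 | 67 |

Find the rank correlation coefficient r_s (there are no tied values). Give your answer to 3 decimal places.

Rank hours: 7, 2, 1, 6, 5, 4, 3
Rank score: 7, 1, 2, 3, 4, 5, 6
d = rank(hours) − rank(score): 0, 1, -1, 3, 1, -1, -3; Σd² = 22
ρ = 1 − 6Σd² / [n(n²−1)] = 1 − 6×22 / (7×48) = 1 − 132/336 ≈ 0.607

0.607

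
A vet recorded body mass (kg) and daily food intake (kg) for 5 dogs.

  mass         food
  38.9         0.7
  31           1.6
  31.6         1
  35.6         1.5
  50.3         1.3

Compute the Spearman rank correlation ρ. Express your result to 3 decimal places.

Rank mass: 4, 1, 2, 3, 5
Rank food: 1, 5, 2, 4, 3
d = rank(mass) − rank(food): 3, -4, 0, -1, 2; Σd² = 30
ρ = 1 − 6Σd² / [n(n²−1)] = 1 − 6×30 / (5×24) = 1 − 180/120 ≈ -0.500

-0.500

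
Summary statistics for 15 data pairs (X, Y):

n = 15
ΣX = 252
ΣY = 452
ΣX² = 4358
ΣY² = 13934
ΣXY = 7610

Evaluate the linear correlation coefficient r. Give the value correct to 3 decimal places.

0.083

r = (nΣXY − ΣXΣY) / √[(nΣX² − (ΣX)²)(nΣY² − (ΣY)²)]
Numerator: 15×7610 − 252×452 = 246
Denominator: √[(65370 − 63504)(209010 − 204304)] = √[1866 × 4706] = 2963.3420
r = 246 / 2963.3420 ≈ 0.083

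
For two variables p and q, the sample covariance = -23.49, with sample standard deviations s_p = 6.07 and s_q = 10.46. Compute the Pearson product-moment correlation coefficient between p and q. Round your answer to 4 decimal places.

r = Cov(p,q) / (s_p · s_q) = -23.49 / (6.07 × 10.46)
  = -23.49 / 63.4922 ≈ -0.3700

-0.3700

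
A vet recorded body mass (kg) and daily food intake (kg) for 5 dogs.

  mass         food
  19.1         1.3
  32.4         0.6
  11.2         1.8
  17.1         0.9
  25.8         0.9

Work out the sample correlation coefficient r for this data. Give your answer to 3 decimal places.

-0.865

n = 5, Σx = 105.6, Σy = 5.5, Σx² = 2498.06, Σy² = 6.91, Σxy = 103.04
nΣxy − ΣxΣy = 515.2 − 580.8 = -65.6
nΣx² − (Σx)² = 12490.3 − 11151.36 = 1338.94; nΣy² − (Σy)² = 34.55 − 30.25 = 4.3
r = -65.6 / √(1338.94 × 4.3) = -65.6 / 75.8778 ≈ -0.865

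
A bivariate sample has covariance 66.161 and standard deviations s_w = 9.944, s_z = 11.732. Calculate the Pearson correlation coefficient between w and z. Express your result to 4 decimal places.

r = Cov(w,z) / (s_w · s_z) = 66.161 / (9.944 × 11.732)
  = 66.161 / 116.6630 ≈ 0.5671

0.5671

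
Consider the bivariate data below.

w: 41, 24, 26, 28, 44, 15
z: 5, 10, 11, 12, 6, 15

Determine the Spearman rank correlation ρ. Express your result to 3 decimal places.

Rank w: 5, 2, 3, 4, 6, 1
Rank z: 1, 3, 4, 5, 2, 6
d = rank(w) − rank(z): 4, -1, -1, -1, 4, -5; Σd² = 60
ρ = 1 − 6Σd² / [n(n²−1)] = 1 − 6×60 / (6×35) = 1 − 360/210 ≈ -0.714

-0.714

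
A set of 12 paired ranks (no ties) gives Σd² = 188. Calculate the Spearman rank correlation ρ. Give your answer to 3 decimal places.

ρ = 1 − 6Σd² / [n(n²−1)] = 1 − 6×188 / (12×143)
  = 1 − 1128/1716 = 1 − 0.6573 ≈ 0.343

0.343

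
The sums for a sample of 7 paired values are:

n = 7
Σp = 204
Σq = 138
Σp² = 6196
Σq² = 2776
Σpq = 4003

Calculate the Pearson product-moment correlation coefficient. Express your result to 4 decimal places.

-0.1587

r = (nΣpq − ΣpΣq) / √[(nΣp² − (Σp)²)(nΣq² − (Σq)²)]
Numerator: 7×4003 − 204×138 = -131
Denominator: √[(43372 − 41616)(19432 − 19044)] = √[1756 × 388] = 825.4260
r = -131 / 825.4260 ≈ -0.1587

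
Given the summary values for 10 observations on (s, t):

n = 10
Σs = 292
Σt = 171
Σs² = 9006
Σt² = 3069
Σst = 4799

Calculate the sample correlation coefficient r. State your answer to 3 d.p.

-0.737

r = (nΣst − ΣsΣt) / √[(nΣs² − (Σs)²)(nΣt² − (Σt)²)]
Numerator: 10×4799 − 292×171 = -1942
Denominator: √[(90060 − 85264)(30690 − 29241)] = √[4796 × 1449] = 2636.1722
r = -1942 / 2636.1722 ≈ -0.737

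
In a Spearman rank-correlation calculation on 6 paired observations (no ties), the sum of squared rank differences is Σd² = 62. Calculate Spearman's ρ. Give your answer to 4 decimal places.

-0.7714

ρ = 1 − 6Σd² / [n(n²−1)] = 1 − 6×62 / (6×35)
  = 1 − 372/210 = 1 − 1.77143 ≈ -0.7714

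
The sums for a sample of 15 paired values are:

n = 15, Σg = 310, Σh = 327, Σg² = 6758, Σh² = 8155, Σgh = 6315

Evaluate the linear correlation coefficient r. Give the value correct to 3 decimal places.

r = (nΣgh − ΣgΣh) / √[(nΣg² − (Σg)²)(nΣh² − (Σh)²)]
Numerator: 15×6315 − 310×327 = -6645
Denominator: √[(101370 − 96100)(122325 − 106929)] = √[5270 × 15396] = 9007.6035
r = -6645 / 9007.6035 ≈ -0.738

-0.738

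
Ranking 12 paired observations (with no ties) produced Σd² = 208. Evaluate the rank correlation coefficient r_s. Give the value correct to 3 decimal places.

0.273

ρ = 1 − 6Σd² / [n(n²−1)] = 1 − 6×208 / (12×143)
  = 1 − 1248/1716 = 1 − 0.7273 ≈ 0.273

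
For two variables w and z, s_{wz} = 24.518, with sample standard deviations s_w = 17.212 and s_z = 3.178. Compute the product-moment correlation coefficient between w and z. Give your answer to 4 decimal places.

r = Cov(w,z) / (s_w · s_z) = 24.518 / (17.212 × 3.178)
  = 24.518 / 54.6997 ≈ 0.4482

0.4482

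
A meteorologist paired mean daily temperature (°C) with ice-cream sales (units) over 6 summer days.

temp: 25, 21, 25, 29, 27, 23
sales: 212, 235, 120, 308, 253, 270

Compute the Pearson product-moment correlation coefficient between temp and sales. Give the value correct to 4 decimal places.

n = 6, Σx = 150, Σy = 1398, Σx² = 3790, Σy² = 346342, Σxy = 35208
nΣxy − ΣxΣy = 211248 − 209700 = 1548
nΣx² − (Σx)² = 22740 − 22500 = 240; nΣy² − (Σy)² = 2078052 − 1954404 = 123648
r = 1548 / √(240 × 123648) = 1548 / 5447.5242 ≈ 0.2842

0.2842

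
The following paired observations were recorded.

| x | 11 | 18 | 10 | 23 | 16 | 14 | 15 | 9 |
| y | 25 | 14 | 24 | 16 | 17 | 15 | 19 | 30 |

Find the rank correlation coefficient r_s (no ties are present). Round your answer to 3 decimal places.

Rank x: 3, 7, 2, 8, 6, 4, 5, 1
Rank y: 7, 1, 6, 3, 4, 2, 5, 8
d = rank(x) − rank(y): -4, 6, -4, 5, 2, 2, 0, -7; Σd² = 150
ρ = 1 − 6Σd² / [n(n²−1)] = 1 − 6×150 / (8×63) = 1 − 900/504 ≈ -0.786

-0.786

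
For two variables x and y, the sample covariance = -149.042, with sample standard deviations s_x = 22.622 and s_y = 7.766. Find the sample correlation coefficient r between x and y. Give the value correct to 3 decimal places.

r = Cov(x,y) / (s_x · s_y) = -149.042 / (22.622 × 7.766)
  = -149.042 / 175.6825 ≈ -0.848

-0.848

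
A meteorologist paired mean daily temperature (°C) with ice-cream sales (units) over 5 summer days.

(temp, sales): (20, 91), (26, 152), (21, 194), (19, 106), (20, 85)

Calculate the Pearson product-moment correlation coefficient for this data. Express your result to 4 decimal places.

n = 5, Σx = 106, Σy = 628, Σx² = 2278, Σy² = 87482, Σxy = 13560
nΣxy − ΣxΣy = 67800 − 66568 = 1232
nΣx² − (Σx)² = 11390 − 11236 = 154; nΣy² − (Σy)² = 437410 − 394384 = 43026
r = 1232 / √(154 × 43026) = 1232 / 2574.1026 ≈ 0.4786

0.4786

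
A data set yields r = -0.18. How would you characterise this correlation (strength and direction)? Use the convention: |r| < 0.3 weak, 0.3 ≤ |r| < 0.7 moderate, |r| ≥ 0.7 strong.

r = -0.18 < 0 so the relationship is negative.
|r| = 0.18, which falls in the weak range.

weak negative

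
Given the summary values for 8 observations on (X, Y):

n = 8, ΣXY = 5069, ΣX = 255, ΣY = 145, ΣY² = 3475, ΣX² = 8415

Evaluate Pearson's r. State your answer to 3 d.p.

0.907

r = (nΣXY − ΣXΣY) / √[(nΣX² − (ΣX)²)(nΣY² − (ΣY)²)]
Numerator: 8×5069 − 255×145 = 3577
Denominator: √[(67320 − 65025)(27800 − 21025)] = √[2295 × 6775] = 3943.1745
r = 3577 / 3943.1745 ≈ 0.907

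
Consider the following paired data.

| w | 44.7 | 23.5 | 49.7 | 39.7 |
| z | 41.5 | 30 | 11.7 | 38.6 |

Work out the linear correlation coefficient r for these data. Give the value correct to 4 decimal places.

-0.2732

n = 4, Σw = 157.6, Σz = 121.8, Σw² = 6596.52, Σz² = 4249.1, Σwz = 4673.96
nΣwz − ΣwΣz = 18695.84 − 19195.68 = -499.84
nΣw² − (Σw)² = 26386.08 − 24837.76 = 1548.32; nΣz² − (Σz)² = 16996.4 − 14835.24 = 2161.16
r = -499.84 / √(1548.32 × 2161.16) = -499.84 / 1829.2532 ≈ -0.2732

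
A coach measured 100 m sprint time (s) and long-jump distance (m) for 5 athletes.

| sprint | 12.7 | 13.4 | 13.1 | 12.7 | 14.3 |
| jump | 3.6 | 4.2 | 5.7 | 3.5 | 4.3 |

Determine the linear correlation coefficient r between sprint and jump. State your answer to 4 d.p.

0.2569

n = 5, Σx = 66.2, Σy = 21.3, Σx² = 878.24, Σy² = 93.83, Σxy = 282.61
nΣxy − ΣxΣy = 1413.05 − 1410.06 = 2.99
nΣx² − (Σx)² = 4391.2 − 4382.44 = 8.76; nΣy² − (Σy)² = 469.15 − 453.69 = 15.46
r = 2.99 / √(8.76 × 15.46) = 2.99 / 11.6374 ≈ 0.2569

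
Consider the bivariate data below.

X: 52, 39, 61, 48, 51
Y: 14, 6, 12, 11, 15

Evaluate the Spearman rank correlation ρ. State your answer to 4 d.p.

0.6000

Rank X: 4, 1, 5, 2, 3
Rank Y: 4, 1, 3, 2, 5
d = rank(X) − rank(Y): 0, 0, 2, 0, -2; Σd² = 8
ρ = 1 − 6Σd² / [n(n²−1)] = 1 − 6×8 / (5×24) = 1 − 48/120 ≈ 0.6000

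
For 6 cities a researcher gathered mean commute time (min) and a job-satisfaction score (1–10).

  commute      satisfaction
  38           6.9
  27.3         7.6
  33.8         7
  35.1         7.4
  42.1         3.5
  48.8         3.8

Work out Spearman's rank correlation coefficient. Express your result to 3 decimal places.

Rank commute: 4, 1, 2, 3, 5, 6
Rank satisfaction: 3, 6, 4, 5, 1, 2
d = rank(commute) − rank(satisfaction): 1, -5, -2, -2, 4, 4; Σd² = 66
ρ = 1 − 6Σd² / [n(n²−1)] = 1 − 6×66 / (6×35) = 1 − 396/210 ≈ -0.886

-0.886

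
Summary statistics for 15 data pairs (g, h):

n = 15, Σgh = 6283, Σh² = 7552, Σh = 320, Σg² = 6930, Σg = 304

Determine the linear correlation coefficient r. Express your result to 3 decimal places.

r = (nΣgh − ΣgΣh) / √[(nΣg² − (Σg)²)(nΣh² − (Σh)²)]
Numerator: 15×6283 − 304×320 = -3035
Denominator: √[(103950 − 92416)(113280 − 102400)] = √[11534 × 10880] = 11202.2283
r = -3035 / 11202.2283 ≈ -0.271

-0.271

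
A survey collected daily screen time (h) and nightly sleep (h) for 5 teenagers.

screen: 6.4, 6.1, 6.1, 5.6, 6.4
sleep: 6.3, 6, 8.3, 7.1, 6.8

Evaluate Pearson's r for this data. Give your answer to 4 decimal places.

-0.2657

n = 5, Σx = 30.6, Σy = 34.5, Σx² = 187.7, Σy² = 241.23, Σxy = 210.83
nΣxy − ΣxΣy = 1054.15 − 1055.7 = -1.55
nΣx² − (Σx)² = 938.5 − 936.36 = 2.14; nΣy² − (Σy)² = 1206.15 − 1190.25 = 15.9
r = -1.55 / √(2.14 × 15.9) = -1.55 / 5.8332 ≈ -0.2657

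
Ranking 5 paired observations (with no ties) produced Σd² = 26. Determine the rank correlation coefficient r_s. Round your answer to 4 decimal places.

ρ = 1 − 6Σd² / [n(n²−1)] = 1 − 6×26 / (5×24)
  = 1 − 156/120 = 1 − 1.30000 ≈ -0.3000

-0.3000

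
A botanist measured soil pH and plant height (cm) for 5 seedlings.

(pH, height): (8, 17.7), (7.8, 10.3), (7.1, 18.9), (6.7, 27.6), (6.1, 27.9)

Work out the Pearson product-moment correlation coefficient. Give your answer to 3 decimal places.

-0.857

n = 5, Σx = 35.7, Σy = 102.4, Σx² = 257.35, Σy² = 2316.76, Σxy = 711.24
nΣxy − ΣxΣy = 3556.2 − 3655.68 = -99.48
nΣx² − (Σx)² = 1286.75 − 1274.49 = 12.26; nΣy² − (Σy)² = 11583.8 − 10485.76 = 1098.04
r = -99.48 / √(12.26 × 1098.04) = -99.48 / 116.0257 ≈ -0.857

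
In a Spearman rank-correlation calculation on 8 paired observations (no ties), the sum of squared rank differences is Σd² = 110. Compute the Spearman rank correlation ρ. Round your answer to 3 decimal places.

ρ = 1 − 6Σd² / [n(n²−1)] = 1 − 6×110 / (8×63)
  = 1 − 660/504 = 1 − 1.3095 ≈ -0.310

-0.310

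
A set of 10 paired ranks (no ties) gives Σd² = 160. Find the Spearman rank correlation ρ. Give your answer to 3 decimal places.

0.030

ρ = 1 − 6Σd² / [n(n²−1)] = 1 − 6×160 / (10×99)
  = 1 − 960/990 = 1 − 0.9697 ≈ 0.030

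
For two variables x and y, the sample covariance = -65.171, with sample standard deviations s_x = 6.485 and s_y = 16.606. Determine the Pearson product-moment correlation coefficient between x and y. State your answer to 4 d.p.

r = Cov(x,y) / (s_x · s_y) = -65.171 / (6.485 × 16.606)
  = -65.171 / 107.6899 ≈ -0.6052

-0.6052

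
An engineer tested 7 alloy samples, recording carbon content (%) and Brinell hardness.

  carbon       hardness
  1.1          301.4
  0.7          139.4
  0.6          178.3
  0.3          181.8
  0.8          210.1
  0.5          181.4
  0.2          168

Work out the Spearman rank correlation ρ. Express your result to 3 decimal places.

0.500

Rank carbon: 7, 5, 4, 2, 6, 3, 1
Rank hardness: 7, 1, 3, 5, 6, 4, 2
d = rank(carbon) − rank(hardness): 0, 4, 1, -3, 0, -1, -1; Σd² = 28
ρ = 1 − 6Σd² / [n(n²−1)] = 1 − 6×28 / (7×48) = 1 − 168/336 ≈ 0.500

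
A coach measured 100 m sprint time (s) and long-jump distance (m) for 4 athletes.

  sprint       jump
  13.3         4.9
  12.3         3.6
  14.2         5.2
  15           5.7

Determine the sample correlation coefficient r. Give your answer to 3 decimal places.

0.962

n = 4, Σx = 54.8, Σy = 19.4, Σx² = 754.82, Σy² = 96.5, Σxy = 268.79
nΣxy − ΣxΣy = 1075.16 − 1063.12 = 12.04
nΣx² − (Σx)² = 3019.28 − 3003.04 = 16.24; nΣy² − (Σy)² = 386 − 376.36 = 9.64
r = 12.04 / √(16.24 × 9.64) = 12.04 / 12.5121 ≈ 0.962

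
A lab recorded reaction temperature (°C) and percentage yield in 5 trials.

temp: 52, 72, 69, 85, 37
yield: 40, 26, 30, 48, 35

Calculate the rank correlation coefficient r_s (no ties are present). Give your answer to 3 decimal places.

Rank temp: 2, 4, 3, 5, 1
Rank yield: 4, 1, 2, 5, 3
d = rank(temp) − rank(yield): -2, 3, 1, 0, -2; Σd² = 18
ρ = 1 − 6Σd² / [n(n²−1)] = 1 − 6×18 / (5×24) = 1 − 108/120 ≈ 0.100

0.100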